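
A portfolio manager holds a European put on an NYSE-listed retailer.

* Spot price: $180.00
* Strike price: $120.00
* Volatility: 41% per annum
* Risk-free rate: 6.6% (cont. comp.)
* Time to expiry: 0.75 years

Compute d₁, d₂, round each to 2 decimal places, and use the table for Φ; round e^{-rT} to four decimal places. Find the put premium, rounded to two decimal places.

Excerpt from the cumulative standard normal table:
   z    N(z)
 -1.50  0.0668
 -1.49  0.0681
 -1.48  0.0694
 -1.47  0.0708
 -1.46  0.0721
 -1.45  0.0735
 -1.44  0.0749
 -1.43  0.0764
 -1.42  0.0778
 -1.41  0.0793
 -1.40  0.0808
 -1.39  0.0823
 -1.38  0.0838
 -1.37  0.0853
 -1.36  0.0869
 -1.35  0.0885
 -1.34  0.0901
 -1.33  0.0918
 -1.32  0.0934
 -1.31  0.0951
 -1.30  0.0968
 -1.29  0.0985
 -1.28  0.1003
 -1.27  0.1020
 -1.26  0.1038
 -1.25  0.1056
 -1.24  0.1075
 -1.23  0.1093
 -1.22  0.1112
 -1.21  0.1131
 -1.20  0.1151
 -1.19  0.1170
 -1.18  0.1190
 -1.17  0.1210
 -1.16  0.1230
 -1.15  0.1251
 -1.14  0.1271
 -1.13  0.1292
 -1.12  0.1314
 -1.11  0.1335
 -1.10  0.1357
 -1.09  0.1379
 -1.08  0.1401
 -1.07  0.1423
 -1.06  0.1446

$2.52

σ√T = 0.41 × 0.8660 = 0.3551
d₁ = [ln(180/120) + (0.066 + 0.41²/2)·0.75] / 0.3551 = [0.4055 + 0.1125] / 0.3551 = 1.4589 → 1.46
d₂ = d₁ − σ√T = 1.4589 − 0.3551 = 1.1038 → 1.10
e^(−rT) = e^(−0.066·0.75) = 0.9517
N(−d₂) = N(-1.10) = 0.1357;  N(−d₁) = N(-1.46) = 0.0721
P = 120·0.9517·0.1357 − 180·0.0721 = 15.4975 − 12.9780 = 2.5195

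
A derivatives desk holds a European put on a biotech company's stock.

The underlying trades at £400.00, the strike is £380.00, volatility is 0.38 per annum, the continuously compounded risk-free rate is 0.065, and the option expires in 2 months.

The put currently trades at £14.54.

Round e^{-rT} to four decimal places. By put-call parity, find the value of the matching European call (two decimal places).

e^(−rT) = e^(−0.065·0.1667) = 0.9892
Put-call parity: C − P = S − K·e^(−rT) = 400 − 380·0.9892 = 400 − 375.8960 = 24.1040
C = P + (C − P) = 14.54 + (24.1040) = 38.6440

£38.64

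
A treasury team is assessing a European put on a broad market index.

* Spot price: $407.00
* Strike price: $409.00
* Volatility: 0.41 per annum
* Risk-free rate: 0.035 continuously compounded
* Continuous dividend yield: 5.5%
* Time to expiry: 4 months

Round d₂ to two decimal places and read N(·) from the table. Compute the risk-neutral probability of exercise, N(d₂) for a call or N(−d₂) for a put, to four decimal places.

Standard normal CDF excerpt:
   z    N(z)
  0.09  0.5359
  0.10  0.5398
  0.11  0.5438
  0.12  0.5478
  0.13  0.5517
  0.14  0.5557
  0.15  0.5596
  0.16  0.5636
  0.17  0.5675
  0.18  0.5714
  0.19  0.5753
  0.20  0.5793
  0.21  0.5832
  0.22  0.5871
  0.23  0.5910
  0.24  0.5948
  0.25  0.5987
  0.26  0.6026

0.5675

σ√T = 0.41 × 0.5774 = 0.2367
d₁ = [ln(407/409) + (0.035 − 0.055 + 0.41²/2)·0.3333] / 0.2367 = [-0.0049 + 0.0213] / 0.2367 = 0.0695 ≈ 0.07
d₂ = d₁ − σ√T = 0.0695 − 0.2367 = -0.1672 ≈ -0.17
Risk-neutral Pr[S_T < K] = N(−d₂) = N(0.17) = 0.5675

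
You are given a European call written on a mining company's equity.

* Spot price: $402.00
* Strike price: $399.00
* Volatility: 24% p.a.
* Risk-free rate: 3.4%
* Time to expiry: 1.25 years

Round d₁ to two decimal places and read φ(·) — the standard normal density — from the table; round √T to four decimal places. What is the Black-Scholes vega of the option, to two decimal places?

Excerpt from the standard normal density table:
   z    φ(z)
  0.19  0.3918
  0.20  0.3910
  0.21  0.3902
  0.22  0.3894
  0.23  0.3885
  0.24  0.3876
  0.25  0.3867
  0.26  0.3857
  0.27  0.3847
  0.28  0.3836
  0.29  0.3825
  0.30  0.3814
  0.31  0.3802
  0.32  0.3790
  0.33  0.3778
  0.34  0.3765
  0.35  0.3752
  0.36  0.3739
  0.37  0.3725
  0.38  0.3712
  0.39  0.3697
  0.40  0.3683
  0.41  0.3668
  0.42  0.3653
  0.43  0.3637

170.34

T = 1.25;  σ√T = 0.2683
d₁ = [ln(402/399) + (0.034 + 0.24²/2)·1.25] / 0.2683 = [0.0075 + 0.0785] / 0.2683 = 0.3205 ≈ 0.32
√T = √1.25 = 1.1180
φ(d₁) = φ(0.32) = 0.3790
vega = S·φ(d₁)·√T = 402·0.3790·1.1180 = 170.3362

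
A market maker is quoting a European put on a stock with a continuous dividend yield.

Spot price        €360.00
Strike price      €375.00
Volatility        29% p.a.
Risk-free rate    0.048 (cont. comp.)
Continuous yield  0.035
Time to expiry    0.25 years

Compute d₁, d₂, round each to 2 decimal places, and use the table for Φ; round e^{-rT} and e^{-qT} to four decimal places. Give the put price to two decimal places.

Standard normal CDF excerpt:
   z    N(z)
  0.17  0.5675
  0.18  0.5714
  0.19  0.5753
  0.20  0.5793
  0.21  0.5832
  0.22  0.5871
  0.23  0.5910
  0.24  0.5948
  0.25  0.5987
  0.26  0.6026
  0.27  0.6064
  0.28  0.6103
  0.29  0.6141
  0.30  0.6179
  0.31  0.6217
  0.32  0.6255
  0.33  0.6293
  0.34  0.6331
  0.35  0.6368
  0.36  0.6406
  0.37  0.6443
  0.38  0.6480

€27.87

T = 0.25;  σ√T = 0.1450
d₁ = [ln(360/375) + (0.048 − 0.035 + 0.29²/2)·0.25] / 0.1450 = [-0.0408 + 0.0138] / 0.1450 = -0.1866 which rounds to -0.19
d₂ = d₁ − σ√T = -0.1866 − 0.1450 = -0.3316 which rounds to -0.33
exp(−qT) = exp(−0.035·0.25) = 0.9913;  exp(−rT) = exp(−0.048·0.25) = 0.9881
N(−d₂) = N(0.33) = 0.6293;  N(−d₁) = N(0.19) = 0.5753
P = 375·0.9881·0.6293 − 360·0.9913·0.5753 = 233.1792 − 205.3062 = 27.8731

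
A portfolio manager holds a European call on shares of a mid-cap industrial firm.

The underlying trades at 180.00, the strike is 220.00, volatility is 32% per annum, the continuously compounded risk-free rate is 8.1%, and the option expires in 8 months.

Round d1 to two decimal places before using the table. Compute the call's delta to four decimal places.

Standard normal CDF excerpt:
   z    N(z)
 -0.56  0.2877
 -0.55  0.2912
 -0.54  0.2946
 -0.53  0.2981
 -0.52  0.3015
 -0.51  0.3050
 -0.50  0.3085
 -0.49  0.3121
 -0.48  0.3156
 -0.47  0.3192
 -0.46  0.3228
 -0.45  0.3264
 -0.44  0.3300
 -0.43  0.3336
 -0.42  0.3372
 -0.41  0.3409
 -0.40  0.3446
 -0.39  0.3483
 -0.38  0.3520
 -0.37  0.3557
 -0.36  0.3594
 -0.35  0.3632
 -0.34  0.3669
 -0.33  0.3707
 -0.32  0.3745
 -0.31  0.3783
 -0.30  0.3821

0.3336

σ√T = 0.32 × 0.8165 = 0.2613
d₁ = [ln(180/220) + (0.081 + ½·0.32²)·0.6667] / (σ√T) = (-0.2007 + 0.0881) / 0.2613 = -0.4307 ≈ -0.43
N(d₁) = N(-0.43) = 0.3336
Δ_call = N(d₁) = 0.3336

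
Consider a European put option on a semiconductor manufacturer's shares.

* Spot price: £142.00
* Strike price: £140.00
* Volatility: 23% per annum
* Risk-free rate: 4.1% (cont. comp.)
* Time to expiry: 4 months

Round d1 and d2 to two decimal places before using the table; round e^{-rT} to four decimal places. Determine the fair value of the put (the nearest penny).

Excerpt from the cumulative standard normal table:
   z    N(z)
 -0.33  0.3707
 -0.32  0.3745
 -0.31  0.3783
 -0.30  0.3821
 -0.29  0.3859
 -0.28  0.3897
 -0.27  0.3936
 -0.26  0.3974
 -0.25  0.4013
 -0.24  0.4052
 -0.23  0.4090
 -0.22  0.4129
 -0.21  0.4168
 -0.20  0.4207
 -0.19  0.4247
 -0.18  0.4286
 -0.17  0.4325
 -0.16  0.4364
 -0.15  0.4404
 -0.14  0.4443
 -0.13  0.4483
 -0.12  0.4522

σ√T = 0.23·√0.3333 = 0.1328
d₁ = [ln(142/140) + (0.041 + ½·0.23²)·0.3333] / (σ√T) = (0.0142 + 0.0225) / 0.1328 = 0.2761 which rounds to 0.28
d₂ = 0.2761 − 0.1328 = 0.1433 which rounds to 0.14
exp(−rT) = exp(−0.041·0.3333) = 0.9864
N(−d₂) = N(-0.14) = 0.4443;  N(−d₁) = N(-0.28) = 0.3897
P = 140·0.9864·0.4443 − 142·0.3897 = 61.3561 − 55.3374 = 6.0187

£6.02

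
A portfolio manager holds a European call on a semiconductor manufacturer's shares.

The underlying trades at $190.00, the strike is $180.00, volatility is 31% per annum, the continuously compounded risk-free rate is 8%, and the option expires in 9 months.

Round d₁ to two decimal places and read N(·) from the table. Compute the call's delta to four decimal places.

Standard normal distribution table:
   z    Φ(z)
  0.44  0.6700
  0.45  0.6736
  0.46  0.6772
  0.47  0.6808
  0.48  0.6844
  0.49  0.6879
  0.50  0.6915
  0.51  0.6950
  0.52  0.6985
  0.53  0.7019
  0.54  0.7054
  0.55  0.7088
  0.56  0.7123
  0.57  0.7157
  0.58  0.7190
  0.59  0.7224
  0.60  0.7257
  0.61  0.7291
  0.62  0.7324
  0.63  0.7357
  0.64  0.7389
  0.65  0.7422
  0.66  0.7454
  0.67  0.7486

0.7123

T = 0.75;  σ√T = 0.2685
d₁ = [ln(190/180) + (0.08 + 0.31²/2)·0.75] / 0.2685 = [0.0541 + 0.0960] / 0.2685 = 0.5591 ⇒ 0.56
N(d₁) = N(0.56) = 0.7123
Δ_call = N(d₁) = 0.7123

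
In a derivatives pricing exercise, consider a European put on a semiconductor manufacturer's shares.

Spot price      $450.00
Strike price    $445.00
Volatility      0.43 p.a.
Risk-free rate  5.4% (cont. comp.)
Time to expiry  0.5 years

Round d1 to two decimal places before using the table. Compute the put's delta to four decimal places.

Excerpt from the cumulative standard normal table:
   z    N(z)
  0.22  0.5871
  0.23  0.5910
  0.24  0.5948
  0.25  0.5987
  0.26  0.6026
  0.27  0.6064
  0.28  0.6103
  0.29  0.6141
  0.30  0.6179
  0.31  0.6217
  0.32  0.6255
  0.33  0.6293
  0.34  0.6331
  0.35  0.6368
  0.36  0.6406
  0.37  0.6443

σ√T = 0.43·√0.5 = 0.3041
ln(S/K) + (r + σ²/2)T = ln(450/445) + (0.054 + 0.43²/2)·0.5 = 0.0112 + 0.0732 = 0.0844
d₁ = 0.0844 / 0.3041 = 0.2776 which rounds to 0.28
N(d₁) = N(0.28) = 0.6103
Δ_put = N(d₁) − 1 = 0.6103 − 1 = -0.3897

-0.3897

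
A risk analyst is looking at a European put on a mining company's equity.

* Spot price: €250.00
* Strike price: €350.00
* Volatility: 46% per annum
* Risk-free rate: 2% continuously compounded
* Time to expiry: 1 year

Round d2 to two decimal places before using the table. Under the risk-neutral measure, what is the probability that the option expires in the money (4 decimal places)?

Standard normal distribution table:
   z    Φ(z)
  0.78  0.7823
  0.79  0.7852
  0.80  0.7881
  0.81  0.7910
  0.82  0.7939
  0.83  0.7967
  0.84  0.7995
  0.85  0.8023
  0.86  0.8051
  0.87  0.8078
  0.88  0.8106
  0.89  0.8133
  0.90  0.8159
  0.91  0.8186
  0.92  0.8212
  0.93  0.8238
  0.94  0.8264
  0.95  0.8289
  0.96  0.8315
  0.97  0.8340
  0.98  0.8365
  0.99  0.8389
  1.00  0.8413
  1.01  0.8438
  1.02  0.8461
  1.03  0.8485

0.8212

T = 1;  σ√T = 0.4600
d₁ = [ln(250/350) + (0.02 + ½·0.46²)·1] / (σ√T) = (-0.3365 + 0.1258) / 0.4600 = -0.4580 → -0.46
d₂ = -0.4580 − 0.4600 = -0.9180 → -0.92
Pr(exercise) under Q = N(−d₂) = N(0.92) = 0.8212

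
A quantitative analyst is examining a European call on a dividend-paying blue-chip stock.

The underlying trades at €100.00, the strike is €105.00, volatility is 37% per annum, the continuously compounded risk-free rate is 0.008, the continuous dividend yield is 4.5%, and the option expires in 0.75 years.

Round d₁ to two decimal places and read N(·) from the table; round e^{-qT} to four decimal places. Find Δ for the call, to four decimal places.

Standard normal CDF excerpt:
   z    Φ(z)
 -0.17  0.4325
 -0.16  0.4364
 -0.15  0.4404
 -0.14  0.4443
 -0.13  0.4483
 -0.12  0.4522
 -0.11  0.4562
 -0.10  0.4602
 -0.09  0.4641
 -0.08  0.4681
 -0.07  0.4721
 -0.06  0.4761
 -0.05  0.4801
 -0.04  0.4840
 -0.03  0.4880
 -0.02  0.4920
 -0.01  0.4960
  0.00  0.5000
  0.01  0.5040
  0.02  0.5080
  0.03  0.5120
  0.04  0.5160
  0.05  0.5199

σ√T = 0.37 × 0.8660 = 0.3204
d₁ = [ln(100/105) + (0.008 − 0.045 + 0.37²/2)·0.75] / 0.3204 = [-0.0488 + 0.0236] / 0.3204 = -0.0787 → -0.08
N(d₁) = N(-0.08) = 0.4681
Δ_call = e^(−qT)·N(d₁) = 0.9668·0.4681 = 0.4526

0.4526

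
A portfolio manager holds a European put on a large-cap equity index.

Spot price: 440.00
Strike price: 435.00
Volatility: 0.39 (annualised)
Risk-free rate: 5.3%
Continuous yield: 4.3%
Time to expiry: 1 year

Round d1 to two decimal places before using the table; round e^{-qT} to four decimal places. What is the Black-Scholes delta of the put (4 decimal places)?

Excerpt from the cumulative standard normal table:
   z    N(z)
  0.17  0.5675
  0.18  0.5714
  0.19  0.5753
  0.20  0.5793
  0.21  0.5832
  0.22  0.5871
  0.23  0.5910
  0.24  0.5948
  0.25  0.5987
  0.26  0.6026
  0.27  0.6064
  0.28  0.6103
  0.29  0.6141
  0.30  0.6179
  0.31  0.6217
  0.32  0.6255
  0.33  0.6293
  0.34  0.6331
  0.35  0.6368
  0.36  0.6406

-0.3844

T = 1;  σ√T = 0.3900
d₁ = [ln(440/435) + (0.053 − 0.043 + 0.39²/2)·1] / 0.3900 = [0.0114 + 0.0861] / 0.3900 = 0.2499 ⇒ 0.25
N(d₁) = N(0.25) = 0.5987
Δ_put = e^(−qT)·(N(d₁) − 1) = 0.9579·(0.5987 − 1) = -0.3844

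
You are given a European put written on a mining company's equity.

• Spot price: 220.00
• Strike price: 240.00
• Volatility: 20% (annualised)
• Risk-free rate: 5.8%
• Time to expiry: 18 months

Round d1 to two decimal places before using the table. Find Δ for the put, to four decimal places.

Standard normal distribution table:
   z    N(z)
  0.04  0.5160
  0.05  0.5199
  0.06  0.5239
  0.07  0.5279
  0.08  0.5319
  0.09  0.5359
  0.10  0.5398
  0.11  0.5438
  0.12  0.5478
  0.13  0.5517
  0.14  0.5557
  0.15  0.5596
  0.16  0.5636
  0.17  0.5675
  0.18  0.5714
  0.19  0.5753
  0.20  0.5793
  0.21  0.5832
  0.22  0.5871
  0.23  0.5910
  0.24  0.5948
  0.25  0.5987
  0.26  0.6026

σ√T = 0.2·√1.5 = 0.2449
d₁ = [ln(220/240) + (0.058 + 0.2²/2)·1.5] / 0.2449 = [-0.0870 + 0.1170] / 0.2449 = 0.1224 ≈ 0.12
N(d₁) = N(0.12) = 0.5478
Δ_put = N(d₁) − 1 = 0.5478 − 1 = -0.4522

-0.4522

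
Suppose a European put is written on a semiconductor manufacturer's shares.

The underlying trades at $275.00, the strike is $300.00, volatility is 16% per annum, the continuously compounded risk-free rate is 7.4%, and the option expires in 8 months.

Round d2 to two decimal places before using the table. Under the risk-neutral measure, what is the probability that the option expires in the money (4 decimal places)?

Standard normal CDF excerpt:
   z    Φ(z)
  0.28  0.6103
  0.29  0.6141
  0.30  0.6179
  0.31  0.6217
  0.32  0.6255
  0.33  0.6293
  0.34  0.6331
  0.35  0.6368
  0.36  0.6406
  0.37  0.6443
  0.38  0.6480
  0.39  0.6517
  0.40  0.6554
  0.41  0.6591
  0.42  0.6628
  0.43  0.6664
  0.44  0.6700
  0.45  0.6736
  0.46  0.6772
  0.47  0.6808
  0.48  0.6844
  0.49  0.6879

σ√T = 0.16 × 0.8165 = 0.1306
d₁ = [ln(275/300) + (0.074 + 0.16²/2)·0.6667] / 0.1306 = [-0.0870 + 0.0579] / 0.1306 = -0.2231 → -0.22
d₂ = d₁ − σ√T = -0.2231 − 0.1306 = -0.3537 → -0.35
Pr(exercise) under Q = N(−d₂) = N(0.35) = 0.6368

0.6368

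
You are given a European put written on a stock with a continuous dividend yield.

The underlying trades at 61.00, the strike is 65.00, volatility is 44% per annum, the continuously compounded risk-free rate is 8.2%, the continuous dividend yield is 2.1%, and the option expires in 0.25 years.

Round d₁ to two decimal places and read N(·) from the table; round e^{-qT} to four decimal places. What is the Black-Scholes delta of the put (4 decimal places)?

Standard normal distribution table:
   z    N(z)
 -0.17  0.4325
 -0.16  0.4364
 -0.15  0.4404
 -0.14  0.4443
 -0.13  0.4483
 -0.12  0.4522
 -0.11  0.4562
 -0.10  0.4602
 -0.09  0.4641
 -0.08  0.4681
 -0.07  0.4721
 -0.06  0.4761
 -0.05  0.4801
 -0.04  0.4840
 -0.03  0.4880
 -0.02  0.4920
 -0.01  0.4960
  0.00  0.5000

-0.5410

T = 0.25;  σ√T = 0.2200
ln(S/K) + (r − q + σ²/2)T = ln(61/65) + (0.082 − 0.021 + 0.44²/2)·0.25 = -0.0635 + 0.0394 = -0.0241
d₁ = -0.0241 / 0.2200 = -0.1094 which rounds to -0.11
N(d₁) = N(-0.11) = 0.4562
Δ_put = exp(−qT)·(N(d₁) − 1) = 0.9948·(0.4562 − 1) = -0.5410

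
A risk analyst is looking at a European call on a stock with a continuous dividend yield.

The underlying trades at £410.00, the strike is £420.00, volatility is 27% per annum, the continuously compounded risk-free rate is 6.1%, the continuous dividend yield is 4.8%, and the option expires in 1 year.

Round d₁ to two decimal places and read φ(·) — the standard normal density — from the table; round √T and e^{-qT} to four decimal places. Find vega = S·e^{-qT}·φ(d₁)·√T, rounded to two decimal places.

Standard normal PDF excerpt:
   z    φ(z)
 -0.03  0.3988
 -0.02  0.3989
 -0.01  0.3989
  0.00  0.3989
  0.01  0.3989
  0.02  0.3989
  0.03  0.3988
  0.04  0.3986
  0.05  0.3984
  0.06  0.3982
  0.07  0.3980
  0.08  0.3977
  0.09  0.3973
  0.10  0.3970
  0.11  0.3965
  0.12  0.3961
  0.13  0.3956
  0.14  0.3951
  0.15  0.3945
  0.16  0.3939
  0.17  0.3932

155.25

T = 1;  σ√T = 0.2700
d₁ = [ln(410/420) + (0.061 − 0.048 + 0.27²/2)·1] / 0.2700 = [-0.0241 + 0.0495] / 0.2700 = 0.0939 → 0.09
√T = √1 = 1.0000
φ(d₁) = φ(0.09) = 0.3973
e^(−qT) = e^(−0.048·1) = 0.9531
vega = S·e^(−qT)·φ(d₁)·√T = 410·0.9531·0.3973·1.0000 = 155.2533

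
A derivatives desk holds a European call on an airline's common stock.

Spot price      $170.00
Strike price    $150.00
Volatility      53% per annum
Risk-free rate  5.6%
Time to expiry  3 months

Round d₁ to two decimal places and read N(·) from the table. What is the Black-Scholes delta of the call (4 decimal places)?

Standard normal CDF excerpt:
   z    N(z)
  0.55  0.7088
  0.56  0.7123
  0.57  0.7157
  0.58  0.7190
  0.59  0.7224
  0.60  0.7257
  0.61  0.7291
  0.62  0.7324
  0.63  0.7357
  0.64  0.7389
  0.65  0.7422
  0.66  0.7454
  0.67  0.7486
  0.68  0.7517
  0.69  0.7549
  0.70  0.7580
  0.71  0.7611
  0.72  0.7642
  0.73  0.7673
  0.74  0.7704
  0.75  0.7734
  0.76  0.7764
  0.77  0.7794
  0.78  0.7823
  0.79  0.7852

0.7454

T = 0.25;  σ√T = 0.2650
ln(S/K) + (r + σ²/2)T = ln(170/150) + (0.056 + 0.53²/2)·0.25 = 0.1252 + 0.0491 = 0.1743
d₁ = 0.1743 / 0.2650 = 0.6576 → 0.66
N(d₁) = N(0.66) = 0.7454
Δ_call = N(d₁) = 0.7454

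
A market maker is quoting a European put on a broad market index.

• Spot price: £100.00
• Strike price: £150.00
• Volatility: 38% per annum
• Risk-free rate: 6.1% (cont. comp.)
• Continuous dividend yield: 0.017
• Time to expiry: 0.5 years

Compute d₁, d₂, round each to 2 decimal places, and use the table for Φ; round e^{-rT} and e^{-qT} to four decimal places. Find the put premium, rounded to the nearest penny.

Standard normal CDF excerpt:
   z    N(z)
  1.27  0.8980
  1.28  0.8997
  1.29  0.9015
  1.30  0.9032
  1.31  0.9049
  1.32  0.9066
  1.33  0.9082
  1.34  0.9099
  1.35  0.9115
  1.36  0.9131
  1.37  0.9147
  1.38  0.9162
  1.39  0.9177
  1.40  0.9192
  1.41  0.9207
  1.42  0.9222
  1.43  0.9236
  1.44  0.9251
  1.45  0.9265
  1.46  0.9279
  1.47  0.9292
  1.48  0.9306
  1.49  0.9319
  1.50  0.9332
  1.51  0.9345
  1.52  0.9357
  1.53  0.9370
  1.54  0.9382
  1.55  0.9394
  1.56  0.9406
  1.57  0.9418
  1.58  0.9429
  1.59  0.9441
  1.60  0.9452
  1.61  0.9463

T = 0.5;  σ√T = 0.2687
d₁ = [ln(100/150) + (0.061 − 0.017 + 0.38²/2)·0.5] / 0.2687 = [-0.4055 + 0.0581] / 0.2687 = -1.2928 ≈ -1.29
d₂ = d₁ − σ√T = -1.2928 − 0.2687 = -1.5615 ≈ -1.56
e^(−qT) = e^(−0.017·0.5) = 0.9915;  e^(−rT) = e^(−0.061·0.5) = 0.9700
P = 150·0.9700·N(1.56) − 100·0.9915·N(1.29) = 150·0.9700·0.9406 − 100·0.9915·0.9015 = 136.8573 − 89.3837 = 47.4736

£47.47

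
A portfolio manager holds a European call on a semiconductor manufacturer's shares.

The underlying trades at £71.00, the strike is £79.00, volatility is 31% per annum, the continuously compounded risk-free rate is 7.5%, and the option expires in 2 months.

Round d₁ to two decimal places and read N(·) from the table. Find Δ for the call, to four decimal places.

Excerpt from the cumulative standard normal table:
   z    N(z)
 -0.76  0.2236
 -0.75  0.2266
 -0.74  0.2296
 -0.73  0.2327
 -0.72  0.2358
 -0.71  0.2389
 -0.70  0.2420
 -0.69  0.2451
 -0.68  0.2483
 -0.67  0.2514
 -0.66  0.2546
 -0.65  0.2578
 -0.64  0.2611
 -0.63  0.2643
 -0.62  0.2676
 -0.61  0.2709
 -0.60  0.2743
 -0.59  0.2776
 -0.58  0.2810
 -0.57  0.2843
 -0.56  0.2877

σ√T = 0.31·√0.1667 = 0.1266
ln(S/K) + (r + σ²/2)T = ln(71/79) + (0.075 + 0.31²/2)·0.1667 = -0.1068 + 0.0205 = -0.0863
d₁ = -0.0863 / 0.1266 = -0.6816 which rounds to -0.68
N(d₁) = N(-0.68) = 0.2483
Δ_call = N(d₁) = 0.2483

0.2483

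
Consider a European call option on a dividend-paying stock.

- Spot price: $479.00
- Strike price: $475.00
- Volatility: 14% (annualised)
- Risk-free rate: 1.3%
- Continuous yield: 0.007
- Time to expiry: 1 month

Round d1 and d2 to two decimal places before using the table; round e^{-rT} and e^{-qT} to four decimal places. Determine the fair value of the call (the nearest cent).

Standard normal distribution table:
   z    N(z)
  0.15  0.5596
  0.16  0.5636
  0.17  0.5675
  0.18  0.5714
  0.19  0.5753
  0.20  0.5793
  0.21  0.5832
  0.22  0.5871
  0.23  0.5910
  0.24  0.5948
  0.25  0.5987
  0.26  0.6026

$9.87

σ√T = 0.14 × 0.2887 = 0.0404
ln(S/K) + (r − q + σ²/2)T = ln(479/475) + (0.013 − 0.007 + 0.14²/2)·0.08333 = 0.0084 + 0.0013 = 0.0097
d₁ = 0.0097 / 0.0404 = 0.2401 → 0.24
d₂ = d₁ − σ√T = 0.2401 − 0.0404 = 0.1997 → 0.20
e^(−qT) = e^(−0.007·0.08333) = 0.9994;  e^(−rT) = e^(−0.013·0.08333) = 0.9989
N(d₁) = N(0.24) = 0.5948;  N(d₂) = N(0.20) = 0.5793
C = 479·0.9994·0.5948 − 475·0.9989·0.5793 = 284.7383 − 274.8648 = 9.8734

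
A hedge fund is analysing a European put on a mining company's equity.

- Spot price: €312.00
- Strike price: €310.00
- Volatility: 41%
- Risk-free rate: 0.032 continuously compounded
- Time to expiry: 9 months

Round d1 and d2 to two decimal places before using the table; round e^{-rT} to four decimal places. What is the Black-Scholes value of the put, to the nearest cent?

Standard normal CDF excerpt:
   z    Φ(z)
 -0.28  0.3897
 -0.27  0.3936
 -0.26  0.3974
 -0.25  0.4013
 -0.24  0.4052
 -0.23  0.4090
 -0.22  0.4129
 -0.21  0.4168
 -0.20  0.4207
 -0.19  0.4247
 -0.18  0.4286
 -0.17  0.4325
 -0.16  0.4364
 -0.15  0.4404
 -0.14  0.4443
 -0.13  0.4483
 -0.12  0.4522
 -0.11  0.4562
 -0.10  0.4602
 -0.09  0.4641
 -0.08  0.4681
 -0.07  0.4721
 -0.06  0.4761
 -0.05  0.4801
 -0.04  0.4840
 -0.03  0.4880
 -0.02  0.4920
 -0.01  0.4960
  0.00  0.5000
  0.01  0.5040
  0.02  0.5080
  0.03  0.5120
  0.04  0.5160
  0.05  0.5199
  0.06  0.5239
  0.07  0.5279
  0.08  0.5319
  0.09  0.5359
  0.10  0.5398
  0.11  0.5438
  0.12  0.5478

σ√T = 0.41·√0.75 = 0.3551
d₁ = [ln(312/310) + (0.032 + 0.41²/2)·0.75] / 0.3551 = [0.0064 + 0.0870] / 0.3551 = 0.2632 which rounds to 0.26
d₂ = d₁ − σ√T = 0.2632 − 0.3551 = -0.0918 which rounds to -0.09
e^(−rT) = e^(−0.032·0.75) = 0.9763
P = 310·0.9763·N(0.09) − 312·N(-0.26) = 310·0.9763·0.5359 − 312·0.3974 = 162.1917 − 123.9888 = 38.2029

€38.20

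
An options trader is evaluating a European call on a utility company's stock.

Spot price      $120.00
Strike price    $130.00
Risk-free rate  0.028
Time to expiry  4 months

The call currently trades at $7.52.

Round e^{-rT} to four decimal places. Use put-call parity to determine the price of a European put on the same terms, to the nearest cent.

$16.31

e^(−rT) = e^(−0.028·0.3333) = 0.9907
Put-call parity: C − P = S − K·e^(−rT) = 120 − 130·0.9907 = 120 − 128.7910 = -8.7910
P = C − (C − P) = 7.52 − (-8.7910) = 16.3110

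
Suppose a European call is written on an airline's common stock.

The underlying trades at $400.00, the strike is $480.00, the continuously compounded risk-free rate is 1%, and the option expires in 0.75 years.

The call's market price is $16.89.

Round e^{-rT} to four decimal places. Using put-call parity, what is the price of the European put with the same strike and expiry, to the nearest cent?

$93.29

e^(−rT) = e^(−0.01·0.75) = 0.9925
Put-call parity: C − P = S − K·e^(−rT) = 400 − 480·0.9925 = 400 − 476.4000 = -76.4000
P = C − (C − P) = 16.89 − (-76.4000) = 93.2900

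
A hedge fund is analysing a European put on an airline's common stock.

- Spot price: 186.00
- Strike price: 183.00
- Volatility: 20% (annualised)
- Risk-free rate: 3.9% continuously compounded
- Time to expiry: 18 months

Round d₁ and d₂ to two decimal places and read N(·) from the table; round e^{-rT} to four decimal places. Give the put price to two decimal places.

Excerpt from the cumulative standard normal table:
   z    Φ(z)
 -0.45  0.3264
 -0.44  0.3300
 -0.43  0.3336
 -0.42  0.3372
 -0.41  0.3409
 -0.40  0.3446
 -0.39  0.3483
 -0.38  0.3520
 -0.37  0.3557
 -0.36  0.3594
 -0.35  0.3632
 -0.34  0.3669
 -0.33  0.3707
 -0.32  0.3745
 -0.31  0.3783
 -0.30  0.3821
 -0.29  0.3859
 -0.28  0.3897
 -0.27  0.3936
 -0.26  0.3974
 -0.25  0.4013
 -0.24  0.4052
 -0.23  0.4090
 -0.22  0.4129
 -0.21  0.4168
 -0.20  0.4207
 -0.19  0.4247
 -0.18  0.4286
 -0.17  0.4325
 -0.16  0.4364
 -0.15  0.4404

11.93

σ√T = 0.2·√1.5 = 0.2449
d₁ = [ln(186/183) + (0.039 + 0.2²/2)·1.5] / 0.2449 = [0.0163 + 0.0885] / 0.2449 = 0.4277 ≈ 0.43
d₂ = d₁ − σ√T = 0.4277 − 0.2449 = 0.1827 ≈ 0.18
exp(−rT) = exp(−0.039·1.5) = 0.9432
N(−d₂) = N(-0.18) = 0.4286;  N(−d₁) = N(-0.43) = 0.3336
P = 183·0.9432·0.4286 − 186·0.3336 = 73.9788 − 62.0496 = 11.9292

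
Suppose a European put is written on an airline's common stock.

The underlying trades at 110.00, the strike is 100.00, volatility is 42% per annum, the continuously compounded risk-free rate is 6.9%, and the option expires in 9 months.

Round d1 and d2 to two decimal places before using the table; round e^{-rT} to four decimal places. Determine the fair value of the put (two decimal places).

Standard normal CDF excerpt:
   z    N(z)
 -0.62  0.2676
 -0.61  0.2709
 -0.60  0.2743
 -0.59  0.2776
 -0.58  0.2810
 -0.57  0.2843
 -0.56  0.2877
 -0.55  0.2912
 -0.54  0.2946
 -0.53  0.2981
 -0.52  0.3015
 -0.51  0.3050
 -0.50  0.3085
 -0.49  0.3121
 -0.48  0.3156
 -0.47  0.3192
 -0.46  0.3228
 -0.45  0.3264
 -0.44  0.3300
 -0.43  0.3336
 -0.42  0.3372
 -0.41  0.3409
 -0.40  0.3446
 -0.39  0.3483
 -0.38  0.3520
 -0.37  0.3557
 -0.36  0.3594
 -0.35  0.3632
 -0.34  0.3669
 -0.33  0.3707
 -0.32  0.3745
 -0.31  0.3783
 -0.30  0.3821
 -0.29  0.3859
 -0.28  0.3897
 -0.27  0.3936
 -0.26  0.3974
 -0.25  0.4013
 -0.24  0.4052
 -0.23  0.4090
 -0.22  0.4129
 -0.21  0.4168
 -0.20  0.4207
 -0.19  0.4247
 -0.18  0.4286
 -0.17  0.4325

8.67

T = 0.75;  σ√T = 0.3637
d₁ = [ln(110/100) + (0.069 + 0.42²/2)·0.75] / 0.3637 = [0.0953 + 0.1179] / 0.3637 = 0.5862 ≈ 0.59
d₂ = d₁ − σ√T = 0.5862 − 0.3637 = 0.2224 ≈ 0.22
exp(−rT) = exp(−0.069·0.75) = 0.9496
N(−d₂) = N(-0.22) = 0.4129;  N(−d₁) = N(-0.59) = 0.2776
P = 100·0.9496·0.4129 − 110·0.2776 = 39.2090 − 30.5360 = 8.6730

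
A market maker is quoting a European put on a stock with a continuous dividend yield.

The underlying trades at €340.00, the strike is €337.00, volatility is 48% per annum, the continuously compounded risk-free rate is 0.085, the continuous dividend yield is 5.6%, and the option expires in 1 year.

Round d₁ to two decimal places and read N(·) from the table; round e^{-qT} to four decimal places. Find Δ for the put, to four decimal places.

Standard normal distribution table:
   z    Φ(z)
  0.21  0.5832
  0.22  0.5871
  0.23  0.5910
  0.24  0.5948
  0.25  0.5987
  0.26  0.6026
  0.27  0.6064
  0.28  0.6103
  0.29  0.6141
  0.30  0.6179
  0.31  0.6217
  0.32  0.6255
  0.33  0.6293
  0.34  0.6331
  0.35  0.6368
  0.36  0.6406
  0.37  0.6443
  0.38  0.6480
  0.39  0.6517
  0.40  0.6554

σ√T = 0.48·√1 = 0.4800
d₁ = [ln(340/337) + (0.085 − 0.056 + 0.48²/2)·1] / 0.4800 = [0.0089 + 0.1442] / 0.4800 = 0.3189 ≈ 0.32
N(d₁) = N(0.32) = 0.6255
Δ_put = e^(−qT)·(N(d₁) − 1) = 0.9455·(0.6255 − 1) = -0.3541

-0.3541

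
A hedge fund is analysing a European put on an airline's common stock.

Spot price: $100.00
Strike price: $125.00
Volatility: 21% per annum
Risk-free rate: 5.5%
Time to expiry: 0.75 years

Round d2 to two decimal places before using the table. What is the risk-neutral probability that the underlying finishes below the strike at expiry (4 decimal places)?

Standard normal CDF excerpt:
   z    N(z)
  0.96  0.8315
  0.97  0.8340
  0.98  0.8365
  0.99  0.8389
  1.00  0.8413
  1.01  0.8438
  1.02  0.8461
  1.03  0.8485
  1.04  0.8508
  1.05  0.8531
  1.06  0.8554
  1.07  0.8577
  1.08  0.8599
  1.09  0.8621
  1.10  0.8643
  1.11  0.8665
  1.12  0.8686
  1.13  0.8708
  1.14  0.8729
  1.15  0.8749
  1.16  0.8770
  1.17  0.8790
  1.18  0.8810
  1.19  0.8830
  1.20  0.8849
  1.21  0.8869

0.8621

σ√T = 0.21·√0.75 = 0.1819
d₁ = [ln(100/125) + (0.055 + ½·0.21²)·0.75] / (σ√T) = (-0.2231 + 0.0578) / 0.1819 = -0.9092 ⇒ -0.91
d₂ = -0.9092 − 0.1819 = -1.0911 ⇒ -1.09
Risk-neutral Pr[S_T < K] = N(−d₂) = N(1.09) = 0.8621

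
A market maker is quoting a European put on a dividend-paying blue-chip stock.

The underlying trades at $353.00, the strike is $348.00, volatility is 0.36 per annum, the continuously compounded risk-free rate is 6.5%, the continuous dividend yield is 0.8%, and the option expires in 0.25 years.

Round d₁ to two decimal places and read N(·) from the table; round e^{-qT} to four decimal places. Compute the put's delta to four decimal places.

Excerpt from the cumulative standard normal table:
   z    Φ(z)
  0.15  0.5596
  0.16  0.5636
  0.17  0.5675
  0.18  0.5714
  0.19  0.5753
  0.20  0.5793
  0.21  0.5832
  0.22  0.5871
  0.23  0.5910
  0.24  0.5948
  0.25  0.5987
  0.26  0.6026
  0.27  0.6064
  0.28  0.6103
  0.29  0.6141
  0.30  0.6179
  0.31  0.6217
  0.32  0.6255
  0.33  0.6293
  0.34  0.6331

σ√T = 0.36 × 0.5000 = 0.1800
d₁ = [ln(353/348) + (0.065 − 0.008 + ½·0.36²)·0.25] / (σ√T) = (0.0143 + 0.0304) / 0.1800 = 0.2484 ⇒ 0.25
N(d₁) = N(0.25) = 0.5987
Δ_put = e^(−qT)·(N(d₁) − 1) = 0.9980·(0.5987 − 1) = -0.4005

-0.4005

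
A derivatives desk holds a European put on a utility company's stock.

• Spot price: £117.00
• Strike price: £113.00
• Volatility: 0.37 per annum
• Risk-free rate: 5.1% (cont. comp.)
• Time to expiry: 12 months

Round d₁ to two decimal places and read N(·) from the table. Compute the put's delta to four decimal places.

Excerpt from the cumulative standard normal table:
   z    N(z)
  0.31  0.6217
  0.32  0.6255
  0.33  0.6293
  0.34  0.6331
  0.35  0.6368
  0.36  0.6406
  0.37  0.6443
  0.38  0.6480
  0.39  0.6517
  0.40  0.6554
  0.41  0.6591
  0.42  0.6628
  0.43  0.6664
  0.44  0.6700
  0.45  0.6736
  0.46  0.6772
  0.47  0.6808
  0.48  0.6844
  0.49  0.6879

σ√T = 0.37 × 1.0000 = 0.3700
d₁ = [ln(117/113) + (0.051 + ½·0.37²)·1] / (σ√T) = (0.0348 + 0.1195) / 0.3700 = 0.4169 which rounds to 0.42
N(d₁) = N(0.42) = 0.6628
Δ_put = N(d₁) − 1 = 0.6628 − 1 = -0.3372

-0.3372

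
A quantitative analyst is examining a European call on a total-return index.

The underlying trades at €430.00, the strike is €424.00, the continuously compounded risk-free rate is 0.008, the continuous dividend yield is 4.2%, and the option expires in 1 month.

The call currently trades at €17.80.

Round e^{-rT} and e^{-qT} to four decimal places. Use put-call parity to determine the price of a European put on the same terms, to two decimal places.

€13.01

exp(−qT) = exp(−0.042·0.08333) = 0.9965;  exp(−rT) = exp(−0.008·0.08333) = 0.9993
Put-call parity: C − P = S·e^(−qT) − K·e^(−rT) = 430·0.9965 − 424·0.9993 = 428.4950 − 423.7032 = 4.7918
P = C − (C − P) = 17.80 − (4.7918) = 13.0082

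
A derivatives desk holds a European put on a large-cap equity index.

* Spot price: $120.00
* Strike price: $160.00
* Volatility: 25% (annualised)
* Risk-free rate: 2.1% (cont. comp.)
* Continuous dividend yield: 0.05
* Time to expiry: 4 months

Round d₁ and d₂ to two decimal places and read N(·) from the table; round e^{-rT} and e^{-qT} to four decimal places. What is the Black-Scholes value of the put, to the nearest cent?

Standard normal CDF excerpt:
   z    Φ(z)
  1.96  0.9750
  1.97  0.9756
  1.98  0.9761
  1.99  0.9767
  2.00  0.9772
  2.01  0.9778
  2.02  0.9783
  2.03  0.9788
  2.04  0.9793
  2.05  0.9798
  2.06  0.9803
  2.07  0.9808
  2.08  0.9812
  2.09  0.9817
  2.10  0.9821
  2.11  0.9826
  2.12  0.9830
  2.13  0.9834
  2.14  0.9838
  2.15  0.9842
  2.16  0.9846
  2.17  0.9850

$40.97

σ√T = 0.25 × 0.5774 = 0.1443
d₁ = [ln(120/160) + (0.021 − 0.05 + 0.25²/2)·0.3333] / 0.1443 = [-0.2877 + 0.0007] / 0.1443 = -1.9879 ≈ -1.99
d₂ = d₁ − σ√T = -1.9879 − 0.1443 = -2.1323 ≈ -2.13
e^(−qT) = e^(−0.05·0.3333) = 0.9835;  e^(−rT) = e^(−0.021·0.3333) = 0.9930
N(−d₂) = N(2.13) = 0.9834;  N(−d₁) = N(1.99) = 0.9767
P = 160·0.9930·0.9834 − 120·0.9835·0.9767 = 156.2426 − 115.2701 = 40.9725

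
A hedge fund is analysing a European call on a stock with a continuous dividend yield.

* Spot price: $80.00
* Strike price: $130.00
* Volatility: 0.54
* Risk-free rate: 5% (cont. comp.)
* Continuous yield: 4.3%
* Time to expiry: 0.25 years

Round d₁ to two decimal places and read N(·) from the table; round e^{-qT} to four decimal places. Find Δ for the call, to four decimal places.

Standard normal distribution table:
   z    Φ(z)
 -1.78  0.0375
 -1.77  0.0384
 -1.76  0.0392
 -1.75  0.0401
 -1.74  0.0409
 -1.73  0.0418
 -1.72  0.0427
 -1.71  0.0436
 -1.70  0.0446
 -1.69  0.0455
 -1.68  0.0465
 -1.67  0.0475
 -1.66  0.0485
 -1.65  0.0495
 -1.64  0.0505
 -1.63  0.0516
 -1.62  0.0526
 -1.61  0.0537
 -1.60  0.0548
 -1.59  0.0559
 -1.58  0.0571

0.0480

σ√T = 0.54·√0.25 = 0.2700
d₁ = [ln(80/130) + (0.05 − 0.043 + ½·0.54²)·0.25] / (σ√T) = (-0.4855 + 0.0382) / 0.2700 = -1.6567 ≈ -1.66
N(d₁) = N(-1.66) = 0.0485
Δ_call = exp(−qT)·N(d₁) = 0.9893·0.0485 = 0.0480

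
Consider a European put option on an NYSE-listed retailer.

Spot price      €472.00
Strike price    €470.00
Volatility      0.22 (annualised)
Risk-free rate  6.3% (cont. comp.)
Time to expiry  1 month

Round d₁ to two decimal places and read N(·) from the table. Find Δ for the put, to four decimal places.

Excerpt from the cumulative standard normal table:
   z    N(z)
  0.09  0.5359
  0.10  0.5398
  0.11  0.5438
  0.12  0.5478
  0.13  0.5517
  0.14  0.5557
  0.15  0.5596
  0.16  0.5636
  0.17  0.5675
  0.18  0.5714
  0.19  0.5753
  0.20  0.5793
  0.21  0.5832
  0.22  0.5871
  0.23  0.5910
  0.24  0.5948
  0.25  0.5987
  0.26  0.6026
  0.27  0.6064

σ√T = 0.22 × 0.2887 = 0.0635
d₁ = [ln(472/470) + (0.063 + 0.22²/2)·0.08333] / 0.0635 = [0.0042 + 0.0073] / 0.0635 = 0.1813 ≈ 0.18
N(d₁) = N(0.18) = 0.5714
Δ_put = N(d₁) − 1 = 0.5714 − 1 = -0.4286

-0.4286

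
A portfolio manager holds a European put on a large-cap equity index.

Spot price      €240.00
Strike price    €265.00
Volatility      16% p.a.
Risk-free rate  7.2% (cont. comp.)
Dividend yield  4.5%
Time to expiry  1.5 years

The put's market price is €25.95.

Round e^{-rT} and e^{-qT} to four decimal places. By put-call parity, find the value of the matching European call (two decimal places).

exp(−qT) = exp(−0.045·1.5) = 0.9347;  exp(−rT) = exp(−0.072·1.5) = 0.8976
Put-call parity: C − P = S·e^(−qT) − K·e^(−rT) = 240·0.9347 − 265·0.8976 = 224.3280 − 237.8640 = -13.5360
C = P + (C − P) = 25.95 + (-13.5360) = 12.4140

€12.41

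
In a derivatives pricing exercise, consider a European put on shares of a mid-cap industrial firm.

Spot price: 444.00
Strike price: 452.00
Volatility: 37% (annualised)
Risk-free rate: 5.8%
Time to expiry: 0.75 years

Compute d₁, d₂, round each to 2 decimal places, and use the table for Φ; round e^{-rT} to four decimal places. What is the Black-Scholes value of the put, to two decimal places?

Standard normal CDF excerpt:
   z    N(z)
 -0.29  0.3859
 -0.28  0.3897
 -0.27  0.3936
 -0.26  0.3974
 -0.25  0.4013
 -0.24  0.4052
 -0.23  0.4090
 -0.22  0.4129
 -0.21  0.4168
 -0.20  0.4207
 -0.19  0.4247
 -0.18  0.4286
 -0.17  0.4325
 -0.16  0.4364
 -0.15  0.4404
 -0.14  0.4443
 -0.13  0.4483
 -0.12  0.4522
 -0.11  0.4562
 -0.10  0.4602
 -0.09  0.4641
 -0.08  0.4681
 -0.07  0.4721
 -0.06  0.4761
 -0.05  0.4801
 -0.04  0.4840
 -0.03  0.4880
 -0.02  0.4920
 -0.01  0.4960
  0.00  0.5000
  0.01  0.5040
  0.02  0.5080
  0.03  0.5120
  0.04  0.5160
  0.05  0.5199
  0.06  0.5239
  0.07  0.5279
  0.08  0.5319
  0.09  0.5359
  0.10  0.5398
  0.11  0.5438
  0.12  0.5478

T = 0.75;  σ√T = 0.3204
d₁ = [ln(444/452) + (0.058 + 0.37²/2)·0.75] / 0.3204 = [-0.0179 + 0.0948] / 0.3204 = 0.2402 ≈ 0.24
d₂ = d₁ − σ√T = 0.2402 − 0.3204 = -0.0802 ≈ -0.08
exp(−rT) = exp(−0.058·0.75) = 0.9574
N(−d₂) = N(0.08) = 0.5319;  N(−d₁) = N(-0.24) = 0.4052
P = 452·0.9574·0.5319 − 444·0.4052 = 230.1770 − 179.9088 = 50.2682

50.27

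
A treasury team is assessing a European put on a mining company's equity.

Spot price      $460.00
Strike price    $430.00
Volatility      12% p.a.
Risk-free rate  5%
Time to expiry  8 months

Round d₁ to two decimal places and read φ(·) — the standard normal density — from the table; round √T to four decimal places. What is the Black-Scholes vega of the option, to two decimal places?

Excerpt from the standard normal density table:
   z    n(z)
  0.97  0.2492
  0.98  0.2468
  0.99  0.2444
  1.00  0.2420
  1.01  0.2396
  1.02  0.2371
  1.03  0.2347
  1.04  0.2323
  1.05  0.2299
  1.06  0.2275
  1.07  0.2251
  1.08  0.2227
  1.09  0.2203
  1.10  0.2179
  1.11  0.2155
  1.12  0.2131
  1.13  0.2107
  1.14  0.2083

σ√T = 0.12 × 0.8165 = 0.0980
ln(S/K) + (r + σ²/2)T = ln(460/430) + (0.05 + 0.12²/2)·0.6667 = 0.0674 + 0.0381 = 0.1056
d₁ = 0.1056 / 0.0980 = 1.0775 ≈ 1.08
√T = √0.6667 = 0.8165
φ(d₁) = φ(1.08) = 0.2227
vega = S·φ(d₁)·√T = 460·0.2227·0.8165 = 83.6439

83.64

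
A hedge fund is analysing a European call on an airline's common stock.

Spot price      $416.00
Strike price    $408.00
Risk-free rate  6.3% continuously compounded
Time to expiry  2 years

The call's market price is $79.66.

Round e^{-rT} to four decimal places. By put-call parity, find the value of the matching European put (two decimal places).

e^(−rT) = e^(−0.063·2) = 0.8816
Put-call parity: C − P = S − K·e^(−rT) = 416 − 408·0.8816 = 416 − 359.6928 = 56.3072
P = C − (C − P) = 79.66 − (56.3072) = 23.3528

$23.35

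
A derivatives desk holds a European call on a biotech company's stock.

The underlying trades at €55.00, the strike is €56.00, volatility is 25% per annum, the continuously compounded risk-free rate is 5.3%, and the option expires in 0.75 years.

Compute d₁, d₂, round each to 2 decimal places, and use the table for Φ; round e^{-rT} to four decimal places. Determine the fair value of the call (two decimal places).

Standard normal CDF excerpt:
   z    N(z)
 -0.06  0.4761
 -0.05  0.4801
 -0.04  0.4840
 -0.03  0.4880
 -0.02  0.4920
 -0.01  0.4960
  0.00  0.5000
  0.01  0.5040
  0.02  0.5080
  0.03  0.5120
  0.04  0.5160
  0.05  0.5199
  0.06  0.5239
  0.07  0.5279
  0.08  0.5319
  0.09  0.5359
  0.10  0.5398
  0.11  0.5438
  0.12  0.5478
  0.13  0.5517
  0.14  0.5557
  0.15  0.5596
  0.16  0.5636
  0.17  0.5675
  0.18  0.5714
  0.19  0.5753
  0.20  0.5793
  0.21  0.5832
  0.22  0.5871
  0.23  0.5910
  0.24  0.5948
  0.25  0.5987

T = 0.75;  σ√T = 0.2165
d₁ = [ln(55/56) + (0.053 + 0.25²/2)·0.75] / 0.2165 = [-0.0180 + 0.0632] / 0.2165 = 0.2086 which rounds to 0.21
d₂ = d₁ − σ√T = 0.2086 − 0.2165 = -0.0079 which rounds to -0.01
exp(−rT) = exp(−0.053·0.75) = 0.9610
N(d₁) = N(0.21) = 0.5832;  N(d₂) = N(-0.01) = 0.4960
C = 55·0.5832 − 56·0.9610·0.4960 = 32.0760 − 26.6927 = 5.3833

€5.38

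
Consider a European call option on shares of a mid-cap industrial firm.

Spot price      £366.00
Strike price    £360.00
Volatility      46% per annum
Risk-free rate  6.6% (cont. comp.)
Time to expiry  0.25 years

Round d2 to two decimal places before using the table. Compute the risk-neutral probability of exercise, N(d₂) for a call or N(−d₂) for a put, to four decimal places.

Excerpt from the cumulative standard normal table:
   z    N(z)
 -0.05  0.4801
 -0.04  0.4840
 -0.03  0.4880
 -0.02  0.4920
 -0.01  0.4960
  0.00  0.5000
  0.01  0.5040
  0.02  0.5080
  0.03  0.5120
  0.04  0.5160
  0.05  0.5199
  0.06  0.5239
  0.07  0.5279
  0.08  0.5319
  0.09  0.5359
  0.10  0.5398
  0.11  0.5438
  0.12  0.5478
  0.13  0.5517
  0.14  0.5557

0.5120

σ√T = 0.46 × 0.5000 = 0.2300
ln(S/K) + (r + σ²/2)T = ln(366/360) + (0.066 + 0.46²/2)·0.25 = 0.0165 + 0.0430 = 0.0595
d₁ = 0.0595 / 0.2300 = 0.2586 which rounds to 0.26
d₂ = d₁ − σ√T = 0.2586 − 0.2300 = 0.0286 which rounds to 0.03
Risk-neutral Pr[S_T > K] = N(d₂) = N(0.03) = 0.5120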